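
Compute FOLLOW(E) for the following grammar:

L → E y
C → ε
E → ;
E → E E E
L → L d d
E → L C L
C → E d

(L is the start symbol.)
To compute FOLLOW(E), find every occurrence of E on a right-hand side N → α E β: add FIRST(β) \ {ε}, and if β is empty or nullable also add FOLLOW(N). Iterate to a fixed point.

In L → E y: E is followed by y, add FIRST(y) \ {ε} = { 'y' }
In E → E E E: E is followed by E E, add FIRST(E E) \ {ε} = { ';' }
In E → E E E: E is followed by E, add FIRST(E) \ {ε} = { ';' }
In E → E E E: E is at the end; this adds FOLLOW(E) to itself — nothing new
In C → E d: E is followed by d, add FIRST(d) \ {ε} = { 'd' }

Taking the union: FOLLOW(E) = { ';', 'd', 'y' }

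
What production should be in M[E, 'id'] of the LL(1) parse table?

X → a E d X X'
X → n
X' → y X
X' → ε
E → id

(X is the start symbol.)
E → id

To find M[E, 'id'], we find productions for E where 'id' is in the predict set (PREDICT(N → α) = (FIRST(α) \ {ε}) ∪ (FOLLOW(N) if α ⇒* ε)).

E → id: PREDICT = { 'id' }
  'id' is in predict set, so this production goes in M[E, 'id']

M[E, 'id'] = E → id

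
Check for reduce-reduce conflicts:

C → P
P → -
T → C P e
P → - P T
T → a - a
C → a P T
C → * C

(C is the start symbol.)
No reduce-reduce conflicts

Augment with C' → C and build the canonical LR(0) collection (I0 = CLOSURE({[C' → . C]}), then GOTO on every symbol after a dot until no new states appear). It has 17 states:
  I0: { [C → . * C], [C → . P], [C → . a P T], [C' → . C], [P → . - P T], [P → . -] }  — shift
  I1: { [C → * . C], [C → . * C], [C → . P], [C → . a P T], [P → . - P T], [P → . -] }  — shift
  I2: { [P → - . P T], [P → - .], [P → . - P T], [P → . -] }  — shift, reduce
  I3: { [C' → C .] }  — accept
  I4: { [C → P .] }  — reduce
  I5: { [C → a . P T], [P → . - P T], [P → . -] }  — shift
  I6: { [C → . * C], [C → . P], [C → . a P T], [C → a P . T], [P → . - P T], [P → . -], [T → . C P e], [T → . a - a] }  — shift
  I7: { [P → . - P T], [P → . -], [T → C . P e] }  — shift
  I8: { [C → a P T .] }  — reduce
  I9: { [C → a . P T], [P → . - P T], [P → . -], [T → a . - a] }  — shift
  I10: { [P → - . P T], [P → - .], [P → . - P T], [P → . -], [T → a - . a] }  — shift, reduce
  I11: { [C → . * C], [C → . P], [C → . a P T], [P → - P . T], [P → . - P T], [P → . -], [T → . C P e], [T → . a - a] }  — shift
  I12: { [T → a - a .] }  — reduce
  I13: { [P → - P T .] }  — reduce
  I14: { [T → C P . e] }  — shift
  I15: { [T → C P e .] }  — reduce
  I16: { [C → * C .] }  — reduce

No state contains more than one complete item.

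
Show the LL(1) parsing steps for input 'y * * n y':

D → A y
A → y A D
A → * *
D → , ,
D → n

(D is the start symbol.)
LL(1) parsing maintains a stack (initially the start symbol over $) and the input. At each step: if the stack top is a terminal, match it against the current input token; if it is a non-terminal N, replace it with the RHS of M[N, lookahead] (the unique production whose predict set contains the lookahead).

Stack is shown with the top on the left.

Stack      Input        Action
------------------------------
D $        y * * n y $  output D → A y
A y $      y * * n y $  output A → y A D
y A D y $  y * * n y $  match 'y'
A D y $    * * n y $    output A → * *
* * D y $  * * n y $    match '*'
* D y $    * n y $      match '*'
D y $      n y $        output D → n
n y $      n y $        match 'n'
y $        y $          match 'y'
$          $            accept

The string is accepted.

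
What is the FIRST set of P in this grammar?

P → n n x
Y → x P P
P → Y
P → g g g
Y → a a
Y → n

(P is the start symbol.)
{ 'a', 'g', 'n', 'x' }

FIRST sets of the other non-terminals involved (by the same procedure, iterated to a fixed point):
  FIRST(Y) = { 'a', 'n', 'x' }

From P → n n x:
  - n is a terminal: add 'n' and stop
From P → Y:
  - Y is a non-terminal: add FIRST(Y) \ {ε} = { 'a', 'n', 'x' }
    Y is not nullable, so stop
From P → g g g:
  - g is a terminal: add 'g' and stop

Collecting: FIRST(P) = { 'a', 'g', 'n', 'x' }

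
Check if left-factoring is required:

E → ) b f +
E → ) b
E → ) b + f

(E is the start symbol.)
Yes, E has productions with common prefix ') b'

Left-factoring is needed when two productions for the same non-terminal
share a common prefix on the right-hand side.

Productions for E:
  E → ) b f +
  E → ) b
  E → ) b + f

Found common prefix ') b' in productions for E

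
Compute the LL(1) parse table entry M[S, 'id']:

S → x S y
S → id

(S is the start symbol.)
To find M[S, 'id'], we find productions for S where 'id' is in the predict set (PREDICT(N → α) = (FIRST(α) \ {ε}) ∪ (FOLLOW(N) if α ⇒* ε)).

S → x S y: PREDICT = { 'x' }
S → id: PREDICT = { 'id' }
  'id' is in predict set, so this production goes in M[S, 'id']

M[S, 'id'] = S → id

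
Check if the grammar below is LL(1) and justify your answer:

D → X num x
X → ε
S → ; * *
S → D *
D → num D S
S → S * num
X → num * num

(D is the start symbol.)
No. Predict set conflict for D: { 'num' }

A grammar is LL(1) if for each non-terminal N with multiple productions, the predict sets of those productions are pairwise disjoint, where PREDICT(N → α) = (FIRST(α) \ {ε}) ∪ (FOLLOW(N) if α ⇒* ε).

Relevant sets:
  FIRST(X) = { 'num', ε }
  FIRST(D) = { 'num' }
  FIRST(S) = { ';', 'num' }
  FOLLOW(X) = { 'num' }

For D:
  PREDICT(D → X num x) = { 'num' }
  PREDICT(D → num D S) = { 'num' }
For X:
  PREDICT(X → ε) = { 'num' }
  PREDICT(X → num '*' num) = { 'num' }
For S:
  PREDICT(S → ';' '*' '*') = { ';' }
  PREDICT(S → D '*') = { 'num' }
  PREDICT(S → S '*' num) = { ';', 'num' }

Conflict found: Predict set conflict for D: { 'num' }
The grammar is NOT LL(1).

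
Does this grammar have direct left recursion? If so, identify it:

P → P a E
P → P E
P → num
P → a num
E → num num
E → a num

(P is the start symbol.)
Direct left recursion occurs when N → N α for some non-terminal N (the right-hand side begins with the left-hand side itself).

P → P a E: LEFT RECURSIVE (starts with P)
P → P E: LEFT RECURSIVE (starts with P)
P → num: starts with num
P → a num: starts with a
E → num num: starts with num
E → a num: starts with a

The grammar has direct left recursion on: P.

Answer: Yes, P is left-recursive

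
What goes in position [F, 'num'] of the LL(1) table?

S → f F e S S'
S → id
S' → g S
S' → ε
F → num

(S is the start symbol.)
F → num

To find M[F, 'num'], we find productions for F where 'num' is in the predict set (PREDICT(N → α) = (FIRST(α) \ {ε}) ∪ (FOLLOW(N) if α ⇒* ε)).

F → num: PREDICT = { 'num' }
  'num' is in predict set, so this production goes in M[F, 'num']

M[F, 'num'] = F → num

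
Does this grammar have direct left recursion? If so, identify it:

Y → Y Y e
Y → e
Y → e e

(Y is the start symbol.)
Direct left recursion occurs when N → N α for some non-terminal N (the right-hand side begins with the left-hand side itself).

Y → Y Y e: LEFT RECURSIVE (starts with Y)
Y → e: starts with e
Y → e e: starts with e

The grammar has direct left recursion on: Y.

Answer: Yes, Y is left-recursive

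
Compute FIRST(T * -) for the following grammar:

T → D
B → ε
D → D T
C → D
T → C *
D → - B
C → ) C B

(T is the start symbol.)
{ ')', '-' }

FIRST sets of the non-terminals involved (from the grammar, by fixed-point iteration):
  FIRST(T) = { ')', '-' }

To compute FIRST(T * -), process the symbols left to right:
Symbol T is a non-terminal. Add FIRST(T) \ {ε} = { ')', '-' }
T is not nullable (ε ∉ FIRST(T)), so stop here.
FIRST(T * -) = { ')', '-' }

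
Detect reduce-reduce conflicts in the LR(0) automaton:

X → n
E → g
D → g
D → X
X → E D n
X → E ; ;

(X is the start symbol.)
Yes — I8: [D → g .] vs [E → g .]

Augment with X' → X and build the canonical LR(0) collection (I0 = CLOSURE({[X' → . X]}), then GOTO on every symbol after a dot until no new states appear). It has 11 states:
  I0: { [E → . g], [X → . E ; ;], [X → . E D n], [X → . n], [X' → . X] }  — shift
  I1: { [D → . X], [D → . g], [E → . g], [X → . E ; ;], [X → . E D n], [X → . n], [X → E . ; ;], [X → E . D n] }  — shift
  I2: { [X' → X .] }  — accept
  I3: { [E → g .] }  — reduce
  I4: { [X → n .] }  — reduce
  I5: { [X → E ; . ;] }  — shift
  I6: { [X → E D . n] }  — shift
  I7: { [D → X .] }  — reduce
  I8: { [D → g .], [E → g .] }  — 2 reduces
  I9: { [X → E D n .] }  — reduce
  I10: { [X → E ; ; .] }  — reduce

I8 contains complete items [D → g .], [E → g .] — reduce-reduce conflict.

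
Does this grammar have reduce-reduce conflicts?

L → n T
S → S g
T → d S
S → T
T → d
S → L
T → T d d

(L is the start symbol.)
A reduce-reduce conflict occurs when an LR(0) state has two complete items [A → α .] and [B → β .] — both call for a reduction, and with no lookahead the parser cannot choose between them.

Augment with L' → L and build the canonical LR(0) collection (I0 = CLOSURE({[L' → . L]}), then GOTO on every symbol after a dot until no new states appear). It has 11 states:
  I0: { [L → . n T], [L' → . L] }  — shift
  I1: { [L' → L .] }  — accept
  I2: { [L → n . T], [T → . T d d], [T → . d S], [T → . d] }  — shift
  I3: { [L → n T .], [T → T . d d] }  — shift, reduce
  I4: { [L → . n T], [S → . L], [S → . S g], [S → . T], [T → . T d d], [T → . d S], [T → . d], [T → d . S], [T → d .] }  — shift, reduce
  I5: { [S → L .] }  — reduce
  I6: { [S → S . g], [T → d S .] }  — shift, reduce
  I7: { [S → T .], [T → T . d d] }  — shift, reduce
  I8: { [T → T d . d] }  — shift
  I9: { [T → T d d .] }  — reduce
  I10: { [S → S g .] }  — reduce

No state contains more than one complete item.

Answer: No reduce-reduce conflicts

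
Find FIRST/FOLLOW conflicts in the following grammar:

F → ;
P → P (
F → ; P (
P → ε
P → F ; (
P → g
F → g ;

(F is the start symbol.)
Yes. P → P '(' with FOLLOW(P) on { '(' }

Nullable non-terminals: P.
FIRST sets used below: FIRST(P) = { '(', ';', 'g', ε }, FIRST(F) = { ';', 'g' }

P: nullable alternative(s) P → ε; FOLLOW(P) = { '(' }
  P → P (: FIRST \ {ε} = { '(', ';', 'g' } — overlaps FOLLOW(P) on { '(' }: CONFLICT
  P → ε: FIRST \ {ε} = { } — this is the only nullable alternative, skip
  P → F ; (: FIRST \ {ε} = { ';', 'g' } — disjoint from FOLLOW(P)
  P → g: FIRST \ {ε} = { 'g' } — disjoint from FOLLOW(P)

F has no nullable alternative, so no FIRST/FOLLOW check is needed there.

So the grammar has 1 FIRST/FOLLOW conflict (marked CONFLICT above).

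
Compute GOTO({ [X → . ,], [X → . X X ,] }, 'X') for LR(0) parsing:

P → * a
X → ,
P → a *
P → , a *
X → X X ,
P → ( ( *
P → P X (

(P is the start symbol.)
{ [X → . ,], [X → . X X ,], [X → X . X ,] }

GOTO(I, 'X') = CLOSURE({ [A → αX.β] : [A → α.Xβ] ∈ I, X = 'X' })

Items with dot before 'X', with the dot advanced:
  [X → . X X ,] → [X → X . X ,]
Closure of the advanced items:
  [X → X . X ,] has the dot before X: add [X → . ,], [X → . X X ,]

GOTO = { [X → . ,], [X → . X X ,], [X → X . X ,] }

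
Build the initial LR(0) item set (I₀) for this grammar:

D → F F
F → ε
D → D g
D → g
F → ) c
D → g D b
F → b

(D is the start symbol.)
First, augment the grammar with D' → D
I₀ = CLOSURE({ [D' → . D] }):
  [D' → . D] has the dot before D: add [D → . F F], [D → . D g], [D → . g], [D → . g D b]
  [D → . F F] has the dot before F: add [F → .], [F → . ) c], [F → . b]
No further items can be added.

I₀ = { [D → . D g], [D → . F F], [D → . g D b], [D → . g], [D' → . D], [F → . ) c], [F → . b], [F → .] }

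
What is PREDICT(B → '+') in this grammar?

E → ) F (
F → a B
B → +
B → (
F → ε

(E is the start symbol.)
PREDICT(B → '+') = (FIRST(RHS) \ {ε}) ∪ (FOLLOW(B) if ε ∈ FIRST(RHS), i.e. RHS ⇒* ε)
FIRST('+') = { '+' }
ε ∉ FIRST('+'), so FOLLOW(B) is not added.
PREDICT(B → '+') = { '+' }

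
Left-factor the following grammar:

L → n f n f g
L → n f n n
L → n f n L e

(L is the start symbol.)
Left-factoring transforms A → αβ₁ | αβ₂ into A → αA' and A' → β₁ | β₂
(α is the longest common prefix among the alternatives). Repeat until
no nonterminal has two alternatives with a common prefix.

Round 1: L has alternatives sharing prefix 'n f n'. Introduce L': L → n f n L'
  Add: L' → f g
  Add: L' → n
  Add: L' → L e

No remaining common prefixes — done.

Resulting grammar:
L → n f n L'
L' → f g
L' → n
L' → L e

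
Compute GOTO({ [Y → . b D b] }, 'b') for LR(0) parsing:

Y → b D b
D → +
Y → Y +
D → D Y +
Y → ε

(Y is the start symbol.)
{ [D → . +], [D → . D Y +], [Y → b . D b] }

GOTO(I, 'b') = CLOSURE({ [A → αX.β] : [A → α.Xβ] ∈ I, X = 'b' })

Items with dot before 'b', with the dot advanced:
  [Y → . b D b] → [Y → b . D b]
Closure of the advanced items:
  [Y → b . D b] has the dot before D: add [D → . +], [D → . D Y +]

GOTO = { [D → . +], [D → . D Y +], [Y → b . D b] }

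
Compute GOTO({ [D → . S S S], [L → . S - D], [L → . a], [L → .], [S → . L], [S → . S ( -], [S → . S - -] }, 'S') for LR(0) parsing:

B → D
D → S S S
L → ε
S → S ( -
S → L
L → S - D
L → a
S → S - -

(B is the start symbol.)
{ [D → S . S S], [L → . S - D], [L → . a], [L → .], [L → S . - D], [S → . L], [S → . S ( -], [S → . S - -], [S → S . ( -], [S → S . - -] }

GOTO(I, 'S') = CLOSURE({ [A → αX.β] : [A → α.Xβ] ∈ I, X = 'S' })

Items with dot before 'S', with the dot advanced:
  [D → . S S S] → [D → S . S S]
  [L → . S - D] → [L → S . - D]
  [S → . S ( -] → [S → S . ( -]
  [S → . S - -] → [S → S . - -]
Closure of the advanced items:
  [D → S . S S] has the dot before S: add [S → . S ( -], [S → . L], [S → . S - -]
  [S → . L] has the dot before L: add [L → .], [L → . S - D], [L → . a]

GOTO = { [D → S . S S], [L → . S - D], [L → . a], [L → .], [L → S . - D], [S → . L], [S → . S ( -], [S → . S - -], [S → S . ( -], [S → S . - -] }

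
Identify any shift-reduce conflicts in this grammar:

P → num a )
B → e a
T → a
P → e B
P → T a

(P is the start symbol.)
Augment with P' → P and build the canonical LR(0) collection (I0 = CLOSURE({[P' → . P]}), then GOTO on every symbol after a dot until no new states appear). It has 12 states:
  I0: { [P → . T a], [P → . e B], [P → . num a )], [P' → . P], [T → . a] }  — shift
  I1: { [P' → P .] }  — accept
  I2: { [P → T . a] }  — shift
  I3: { [T → a .] }  — reduce
  I4: { [B → . e a], [P → e . B] }  — shift
  I5: { [P → num . a )] }  — shift
  I6: { [P → num a . )] }  — shift
  I7: { [P → num a ) .] }  — reduce
  I8: { [P → e B .] }  — reduce
  I9: { [B → e . a] }  — shift
  I10: { [B → e a .] }  — reduce
  I11: { [P → T a .] }  — reduce

No state contains both a complete item and a shift item.

Answer: No shift-reduce conflicts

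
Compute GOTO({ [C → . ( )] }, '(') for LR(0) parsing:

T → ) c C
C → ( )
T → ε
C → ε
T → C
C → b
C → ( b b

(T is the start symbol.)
GOTO(I, '(') = CLOSURE({ [A → αX.β] : [A → α.Xβ] ∈ I, X = '(' })

Items with dot before '(', with the dot advanced:
  [C → . ( )] → [C → ( . )]
Closure adds nothing (no advanced item has the dot before a non-terminal).

GOTO = { [C → ( . )] }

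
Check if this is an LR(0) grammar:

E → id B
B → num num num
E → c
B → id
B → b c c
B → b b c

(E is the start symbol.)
Yes, the grammar is LR(0)

A grammar is LR(0) if no state in the canonical LR(0) collection has:
  - both a shift item (dot before a terminal) and a complete item (shift-reduce conflict), or
  - two or more complete items (reduce-reduce conflict; the accept item [E' → E .] counts as a complete item here).

Augment with E' → E and build the canonical LR(0) collection (I0 = CLOSURE({[E' → . E]}), then GOTO on every symbol after a dot until no new states appear). It has 14 states:
  I0: { [E → . c], [E → . id B], [E' → . E] }  — shift
  I1: { [E' → E .] }  — accept
  I2: { [E → c .] }  — reduce
  I3: { [B → . b b c], [B → . b c c], [B → . id], [B → . num num num], [E → id . B] }  — shift
  I4: { [E → id B .] }  — reduce
  I5: { [B → b . b c], [B → b . c c] }  — shift
  I6: { [B → id .] }  — reduce
  I7: { [B → num . num num] }  — shift
  I8: { [B → num num . num] }  — shift
  I9: { [B → num num num .] }  — reduce
  I10: { [B → b b . c] }  — shift
  I11: { [B → b c . c] }  — shift
  I12: { [B → b c c .] }  — reduce
  I13: { [B → b b c .] }  — reduce

Every state is either a pure shift/goto state or contains exactly one complete item and nothing to shift — no conflicts. The grammar is LR(0).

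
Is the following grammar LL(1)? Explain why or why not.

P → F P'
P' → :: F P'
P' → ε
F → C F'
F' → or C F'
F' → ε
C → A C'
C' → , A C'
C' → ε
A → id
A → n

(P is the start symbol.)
A grammar is LL(1) if for each non-terminal N with multiple productions, the predict sets of those productions are pairwise disjoint, where PREDICT(N → α) = (FIRST(α) \ {ε}) ∪ (FOLLOW(N) if α ⇒* ε).

Relevant sets:
  FOLLOW(P') = { $ }
  FOLLOW(F') = { $, '::' }
  FOLLOW(C') = { $, '::', 'or' }

For P':
  PREDICT(P' → :: F P') = { '::' }
  PREDICT(P' → ε) = { $ }
For F':
  PREDICT(F' → or C F') = { 'or' }
  PREDICT(F' → ε) = { $, '::' }
For C':
  PREDICT(C' → ',' A C') = { ',' }
  PREDICT(C' → ε) = { $, '::', 'or' }
For A:
  PREDICT(A → id) = { 'id' }
  PREDICT(A → n) = { 'n' }
P, F, C have a single production, so nothing to check there.

All predict sets are disjoint. The grammar IS LL(1).

Answer: Yes, the grammar is LL(1).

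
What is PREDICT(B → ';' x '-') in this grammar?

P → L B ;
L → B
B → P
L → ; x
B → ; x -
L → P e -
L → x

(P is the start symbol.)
{ ';' }

PREDICT(B → ';' x '-') = (FIRST(RHS) \ {ε}) ∪ (FOLLOW(B) if ε ∈ FIRST(RHS), i.e. RHS ⇒* ε)
FIRST(';' x '-') = { ';' }
ε ∉ FIRST(';' x '-'), so FOLLOW(B) is not added.
PREDICT(B → ';' x '-') = { ';' }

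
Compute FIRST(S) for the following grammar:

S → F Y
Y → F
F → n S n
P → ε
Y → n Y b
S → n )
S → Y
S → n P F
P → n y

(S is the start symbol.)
{ 'n' }

FIRST sets of the other non-terminals involved (by the same procedure, iterated to a fixed point):
  FIRST(F) = { 'n' }
  FIRST(Y) = { 'n' }

From S → F Y:
  - F is a non-terminal: add FIRST(F) \ {ε} = { 'n' }
    F is not nullable, so stop
From S → n ):
  - n is a terminal: add 'n' and stop
From S → Y:
  - Y is a non-terminal: add FIRST(Y) \ {ε} = { 'n' }
    Y is not nullable, so stop
From S → n P F:
  - n is a terminal: add 'n' and stop

Collecting: FIRST(S) = { 'n' }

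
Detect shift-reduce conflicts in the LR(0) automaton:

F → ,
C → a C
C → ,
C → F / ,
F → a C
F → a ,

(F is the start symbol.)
No shift-reduce conflicts

Augment with F' → F and build the canonical LR(0) collection (I0 = CLOSURE({[F' → . F]}), then GOTO on every symbol after a dot until no new states appear). It has 11 states:
  I0: { [F → . ,], [F → . a ,], [F → . a C], [F' → . F] }  — shift
  I1: { [F → , .] }  — reduce
  I2: { [F' → F .] }  — accept
  I3: { [C → . ,], [C → . F / ,], [C → . a C], [F → . ,], [F → . a ,], [F → . a C], [F → a . ,], [F → a . C] }  — shift
  I4: { [C → , .], [F → , .], [F → a , .] }  — 3 reduces
  I5: { [F → a C .] }  — reduce
  I6: { [C → F . / ,] }  — shift
  I7: { [C → . ,], [C → . F / ,], [C → . a C], [C → a . C], [F → . ,], [F → . a ,], [F → . a C], [F → a . ,], [F → a . C] }  — shift
  I8: { [C → a C .], [F → a C .] }  — 2 reduces
  I9: { [C → F / . ,] }  — shift
  I10: { [C → F / , .] }  — reduce

No state contains both a complete item and a shift item.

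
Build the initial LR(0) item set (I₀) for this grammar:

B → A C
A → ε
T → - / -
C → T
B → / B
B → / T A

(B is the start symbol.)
{ [A → .], [B → . / B], [B → . / T A], [B → . A C], [B' → . B] }

First, augment the grammar with B' → B
I₀ = CLOSURE({ [B' → . B] }):
  [B' → . B] has the dot before B: add [B → . A C], [B → . / B], [B → . / T A]
  [B → . A C] has the dot before A: add [A → .]
No further items can be added.

I₀ = { [A → .], [B → . / B], [B → . / T A], [B → . A C], [B' → . B] }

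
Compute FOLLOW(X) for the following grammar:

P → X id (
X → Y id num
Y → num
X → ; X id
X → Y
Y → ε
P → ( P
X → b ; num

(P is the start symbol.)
{ 'id' }

To compute FOLLOW(X), find every occurrence of X on a right-hand side N → α X β: add FIRST(β) \ {ε}, and if β is empty or nullable also add FOLLOW(N). Iterate to a fixed point.

In P → X id (: X is followed by id '(', add FIRST(id '(') \ {ε} = { 'id' }
In X → ; X id: X is followed by id, add FIRST(id) \ {ε} = { 'id' }

Taking the union: FOLLOW(X) = { 'id' }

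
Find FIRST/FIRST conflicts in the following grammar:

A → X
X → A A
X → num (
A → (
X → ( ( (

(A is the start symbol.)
FIRST sets of the non-terminals at (or reachable through a nullable prefix from) the front of some alternative:
  FIRST(X) = { '(', 'num' }
  FIRST(A) = { '(', 'num' }

Productions for A:
  A → X: FIRST = { '(', 'num' }
  A → (: FIRST = { '(' }
Productions for X:
  X → A A: FIRST = { '(', 'num' }
  X → num (: FIRST = { 'num' }
  X → ( ( (: FIRST = { '(' }

Conflict for A: A → X and A → (
  Overlap: { '(' }
Conflict for X: X → A A and X → num (
  Overlap: { 'num' }
Conflict for X: X → A A and X → ( ( (
  Overlap: { '(' }

Answer: Yes. A → X / A → '(' on { '(' }; X → A A / X → num '(' on { 'num' }; X → A A / X → '(' '(' '(' on { '(' }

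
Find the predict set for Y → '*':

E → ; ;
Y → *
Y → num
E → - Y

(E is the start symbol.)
PREDICT(Y → '*') = (FIRST(RHS) \ {ε}) ∪ (FOLLOW(Y) if ε ∈ FIRST(RHS), i.e. RHS ⇒* ε)
FIRST('*') = { '*' }
ε ∉ FIRST('*'), so FOLLOW(Y) is not added.
PREDICT(Y → '*') = { '*' }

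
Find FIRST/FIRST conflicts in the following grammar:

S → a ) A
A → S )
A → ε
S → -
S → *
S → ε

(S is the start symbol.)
No FIRST/FIRST conflicts.

A FIRST/FIRST conflict occurs when two productions N → α and N → β for the same non-terminal have FIRST(α) ∩ FIRST(β) ≠ ∅ (with ε ∈ FIRST of a nullable right-hand side, so two nullable alternatives also conflict).

FIRST sets of the non-terminals at (or reachable through a nullable prefix from) the front of some alternative:
  FIRST(S) = { '*', '-', 'a', ε }

Productions for S:
  S → a ) A: FIRST = { 'a' }
  S → -: FIRST = { '-' }
  S → *: FIRST = { '*' }
  S → ε: FIRST = { ε }
Productions for A:
  A → S ): FIRST = { ')', '*', '-', 'a' }
  A → ε: FIRST = { ε }

All alternatives of each non-terminal have pairwise disjoint FIRST sets.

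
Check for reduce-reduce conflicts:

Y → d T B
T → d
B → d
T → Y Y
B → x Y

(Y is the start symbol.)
A reduce-reduce conflict occurs when an LR(0) state has two complete items [A → α .] and [B → β .] — both call for a reduction, and with no lookahead the parser cannot choose between them.

Augment with Y' → Y and build the canonical LR(0) collection (I0 = CLOSURE({[Y' → . Y]}), then GOTO on every symbol after a dot until no new states appear). It has 11 states:
  I0: { [Y → . d T B], [Y' → . Y] }  — shift
  I1: { [Y' → Y .] }  — accept
  I2: { [T → . Y Y], [T → . d], [Y → . d T B], [Y → d . T B] }  — shift
  I3: { [B → . d], [B → . x Y], [Y → d T . B] }  — shift
  I4: { [T → Y . Y], [Y → . d T B] }  — shift
  I5: { [T → . Y Y], [T → . d], [T → d .], [Y → . d T B], [Y → d . T B] }  — shift, reduce
  I6: { [T → Y Y .] }  — reduce
  I7: { [Y → d T B .] }  — reduce
  I8: { [B → d .] }  — reduce
  I9: { [B → x . Y], [Y → . d T B] }  — shift
  I10: { [B → x Y .] }  — reduce

No state contains more than one complete item.

Answer: No reduce-reduce conflicts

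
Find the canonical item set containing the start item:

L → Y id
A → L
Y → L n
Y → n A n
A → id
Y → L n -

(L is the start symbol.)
First, augment the grammar with L' → L
I₀ = CLOSURE({ [L' → . L] }):
  [L' → . L] has the dot before L: add [L → . Y id]
  [L → . Y id] has the dot before Y: add [Y → . L n], [Y → . n A n], [Y → . L n -]
No further items can be added.

I₀ = { [L → . Y id], [L' → . L], [Y → . L n -], [Y → . L n], [Y → . n A n] }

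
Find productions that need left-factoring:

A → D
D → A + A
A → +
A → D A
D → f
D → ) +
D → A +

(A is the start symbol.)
Yes, A has productions with common prefix 'D'; D has productions with common prefix 'A +'

Left-factoring is needed when two productions for the same non-terminal
share a common prefix on the right-hand side.

Productions for A:
  A → D
  A → +
  A → D A
Productions for D:
  D → A + A
  D → f
  D → ) +
  D → A +

Found common prefix 'D' in productions for A
Found common prefix 'A +' in productions for D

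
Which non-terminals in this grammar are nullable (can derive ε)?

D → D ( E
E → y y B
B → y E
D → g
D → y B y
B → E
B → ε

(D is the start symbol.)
A non-terminal is nullable if it can derive ε (the empty string): either it has an ε-production, or it has a production whose right-hand side consists entirely of nullable non-terminals.

ε-productions: B → ε
So B is immediately nullable.
No further non-terminal can be added: every production for the remaining non-terminals contains a terminal or a non-nullable non-terminal.
Nullable = { 'B' }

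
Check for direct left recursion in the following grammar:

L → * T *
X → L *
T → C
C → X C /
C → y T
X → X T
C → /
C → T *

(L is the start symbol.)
Direct left recursion occurs when N → N α for some non-terminal N (the right-hand side begins with the left-hand side itself).

L → * T *: starts with '*'
X → L *: starts with L
T → C: starts with C
C → X C /: starts with X
C → y T: starts with y
X → X T: LEFT RECURSIVE (starts with X)
C → /: starts with '/'
C → T *: starts with T

The grammar has direct left recursion on: X.

Answer: Yes, X is left-recursive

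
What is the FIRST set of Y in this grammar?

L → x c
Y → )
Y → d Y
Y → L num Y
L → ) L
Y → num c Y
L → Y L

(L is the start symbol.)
{ ')', 'd', 'num', 'x' }

To compute FIRST(Y), examine every production with Y on the left-hand side, reading each right-hand side left to right until a non-nullable symbol is reached.

FIRST sets of the other non-terminals involved (by the same procedure, iterated to a fixed point):
  FIRST(L) = { ')', 'd', 'num', 'x' }

From Y → ):
  - ')' is a terminal: add ')' and stop
From Y → d Y:
  - d is a terminal: add 'd' and stop
From Y → L num Y:
  - L is a non-terminal: add FIRST(L) \ {ε} = { ')', 'd', 'num', 'x' }
    L is not nullable, so stop
From Y → num c Y:
  - num is a terminal: add 'num' and stop

Collecting: FIRST(Y) = { ')', 'd', 'num', 'x' }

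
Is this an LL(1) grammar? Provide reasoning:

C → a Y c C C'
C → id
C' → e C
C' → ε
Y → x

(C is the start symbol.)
A grammar is LL(1) if for each non-terminal N with multiple productions, the predict sets of those productions are pairwise disjoint, where PREDICT(N → α) = (FIRST(α) \ {ε}) ∪ (FOLLOW(N) if α ⇒* ε).

Relevant sets:
  FOLLOW(C') = { $, 'e' }

For C:
  PREDICT(C → a Y c C C') = { 'a' }
  PREDICT(C → id) = { 'id' }
For C':
  PREDICT(C' → e C) = { 'e' }
  PREDICT(C' → ε) = { $, 'e' }
Y has a single production, so nothing to check there.

Conflict found: Predict set conflict for C': { 'e' }
The grammar is NOT LL(1).

Answer: No. Predict set conflict for C': { 'e' }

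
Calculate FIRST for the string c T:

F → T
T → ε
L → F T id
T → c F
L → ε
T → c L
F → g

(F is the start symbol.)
To compute FIRST(c T), process the symbols left to right:
Symbol c is a terminal. Add 'c' and stop.
FIRST(c T) = { 'c' }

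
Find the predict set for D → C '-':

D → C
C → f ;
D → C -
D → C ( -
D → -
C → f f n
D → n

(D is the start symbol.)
{ 'f' }

PREDICT(D → C '-') = (FIRST(RHS) \ {ε}) ∪ (FOLLOW(D) if ε ∈ FIRST(RHS), i.e. RHS ⇒* ε)
FIRST(C) = { 'f' }
FIRST(C '-') = { 'f' }
ε ∉ FIRST(C '-'), so FOLLOW(D) is not added.
PREDICT(D → C '-') = { 'f' }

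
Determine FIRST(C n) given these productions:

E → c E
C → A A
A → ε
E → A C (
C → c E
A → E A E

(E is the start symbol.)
{ '(', 'c', 'n' }

FIRST sets of the non-terminals involved (from the grammar, by fixed-point iteration):
  FIRST(C) = { '(', 'c', ε }

To compute FIRST(C n), process the symbols left to right:
Symbol C is a non-terminal. Add FIRST(C) \ {ε} = { '(', 'c' }
C is nullable (ε ∈ FIRST(C)), continue to the next symbol.
Symbol n is a terminal. Add 'n' and stop.
FIRST(C n) = { '(', 'c', 'n' }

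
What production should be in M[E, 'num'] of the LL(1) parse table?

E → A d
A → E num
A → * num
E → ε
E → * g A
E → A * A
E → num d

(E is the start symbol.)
To find M[E, 'num'], we find productions for E where 'num' is in the predict set (PREDICT(N → α) = (FIRST(α) \ {ε}) ∪ (FOLLOW(N) if α ⇒* ε)).

Relevant sets:
  FIRST(A) = { '*', 'num' }
  FOLLOW(E) = { $, 'num' }

E → A d: PREDICT = { '*', 'num' }
  'num' is in predict set, so this production goes in M[E, 'num']
E → ε: PREDICT = { $, 'num' }
  'num' is in predict set, so this production goes in M[E, 'num']
E → * g A: PREDICT = { '*' }
E → A * A: PREDICT = { '*', 'num' }
  'num' is in predict set, so this production goes in M[E, 'num']
E → num d: PREDICT = { 'num' }
  'num' is in predict set, so this production goes in M[E, 'num']

M[E, 'num'] = E → A d, E → ε, E → A * A, E → num d  (a multiply-defined cell — the grammar is not LL(1))

Answer: E → A d, E → ε, E → A * A, E → num d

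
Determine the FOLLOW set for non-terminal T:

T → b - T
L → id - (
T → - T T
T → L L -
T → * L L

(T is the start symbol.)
To compute FOLLOW(T), find every occurrence of T on a right-hand side N → α T β: add FIRST(β) \ {ε}, and if β is empty or nullable also add FOLLOW(N). Iterate to a fixed point.

T is the start symbol, so $ ∈ FOLLOW(T).
In T → b - T: T is at the end; this adds FOLLOW(T) to itself — nothing new
In T → - T T: T is followed by T, add FIRST(T) \ {ε} = { '*', '-', 'b', 'id' }
In T → - T T: T is at the end; this adds FOLLOW(T) to itself — nothing new

Taking the union: FOLLOW(T) = { $, '*', '-', 'b', 'id' }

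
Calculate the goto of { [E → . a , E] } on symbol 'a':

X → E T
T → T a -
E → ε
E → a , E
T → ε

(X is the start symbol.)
GOTO(I, 'a') = CLOSURE({ [A → αX.β] : [A → α.Xβ] ∈ I, X = 'a' })

Items with dot before 'a', with the dot advanced:
  [E → . a , E] → [E → a . , E]
Closure adds nothing (no advanced item has the dot before a non-terminal).

GOTO = { [E → a . , E] }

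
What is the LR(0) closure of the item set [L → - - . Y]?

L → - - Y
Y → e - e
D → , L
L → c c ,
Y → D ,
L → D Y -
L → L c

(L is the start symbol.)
{ [D → . , L], [L → - - . Y], [Y → . D ,], [Y → . e - e] }

To compute CLOSURE, for each item [A → α.Bβ] where B is a non-terminal, add [B → .γ] for all productions B → γ; repeat for the newly added items until nothing changes.

Start with: [L → - - . Y]
  [L → - - . Y] has the dot before Y: add [Y → . e - e], [Y → . D ,]
  [Y → . D ,] has the dot before D: add [D → . , L]
No further items can be added.

CLOSURE = { [D → . , L], [L → - - . Y], [Y → . D ,], [Y → . e - e] }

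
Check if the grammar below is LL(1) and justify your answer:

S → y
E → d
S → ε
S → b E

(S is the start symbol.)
Yes, the grammar is LL(1).

A grammar is LL(1) if for each non-terminal N with multiple productions, the predict sets of those productions are pairwise disjoint, where PREDICT(N → α) = (FIRST(α) \ {ε}) ∪ (FOLLOW(N) if α ⇒* ε).

Relevant sets:
  FOLLOW(S) = { $ }

For S:
  PREDICT(S → y) = { 'y' }
  PREDICT(S → ε) = { $ }
  PREDICT(S → b E) = { 'b' }
E has a single production, so nothing to check there.

All predict sets are disjoint. The grammar IS LL(1).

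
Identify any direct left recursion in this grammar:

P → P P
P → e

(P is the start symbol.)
P → P P: LEFT RECURSIVE (starts with P)
P → e: starts with e

The grammar has direct left recursion on: P.

Answer: Yes, P is left-recursive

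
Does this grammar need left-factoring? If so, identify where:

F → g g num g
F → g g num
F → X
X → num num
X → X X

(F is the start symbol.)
Left-factoring is needed when two productions for the same non-terminal
share a common prefix on the right-hand side.

Productions for F:
  F → g g num g
  F → g g num
  F → X
Productions for X:
  X → num num
  X → X X

Found common prefix 'g g num' in productions for F

Answer: Yes, F has productions with common prefix 'g g num'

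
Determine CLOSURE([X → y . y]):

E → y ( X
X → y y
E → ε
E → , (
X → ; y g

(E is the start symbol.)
{ [X → y . y] }

Start with: [X → y . y]
The dot precedes the terminal y, so nothing is added.

CLOSURE = { [X → y . y] }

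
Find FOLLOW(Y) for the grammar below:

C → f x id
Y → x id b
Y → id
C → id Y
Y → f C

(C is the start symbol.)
{ $ }

In C → id Y: Y is at the end, add FOLLOW(C)

The FOLLOW sets referred to above (computed the same way, to a fixed point):
  FOLLOW(C) = { $ }

Taking the union: FOLLOW(Y) = { $ }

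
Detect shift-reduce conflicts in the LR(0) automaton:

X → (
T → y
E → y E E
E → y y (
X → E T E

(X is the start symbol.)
Augment with X' → X and build the canonical LR(0) collection (I0 = CLOSURE({[X' → . X]}), then GOTO on every symbol after a dot until no new states appear). It has 12 states:
  I0: { [E → . y E E], [E → . y y (], [X → . (], [X → . E T E], [X' → . X] }  — shift
  I1: { [X → ( .] }  — reduce
  I2: { [T → . y], [X → E . T E] }  — shift
  I3: { [X' → X .] }  — accept
  I4: { [E → . y E E], [E → . y y (], [E → y . E E], [E → y . y (] }  — shift
  I5: { [E → . y E E], [E → . y y (], [E → y E . E] }  — shift
  I6: { [E → . y E E], [E → . y y (], [E → y . E E], [E → y . y (], [E → y y . (] }  — shift
  I7: { [E → y y ( .] }  — reduce
  I8: { [E → y E E .] }  — reduce
  I9: { [E → . y E E], [E → . y y (], [X → E T . E] }  — shift
  I10: { [T → y .] }  — reduce
  I11: { [X → E T E .] }  — reduce

No state contains both a complete item and a shift item.

Answer: No shift-reduce conflicts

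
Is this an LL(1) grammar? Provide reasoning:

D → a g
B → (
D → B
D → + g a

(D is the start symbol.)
Relevant sets:
  FIRST(B) = { '(' }

For D:
  PREDICT(D → a g) = { 'a' }
  PREDICT(D → B) = { '(' }
  PREDICT(D → '+' g a) = { '+' }
B has a single production, so nothing to check there.

All predict sets are disjoint. The grammar IS LL(1).

Answer: Yes, the grammar is LL(1).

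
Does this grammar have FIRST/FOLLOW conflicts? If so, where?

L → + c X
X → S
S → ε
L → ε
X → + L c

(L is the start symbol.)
Nullable non-terminals: L, S, X.
FIRST sets used below: FIRST(S) = { ε }

L: nullable alternative(s) L → ε; FOLLOW(L) = { $, 'c' }
  L → + c X: FIRST \ {ε} = { '+' } — disjoint from FOLLOW(L)
  L → ε: FIRST \ {ε} = { } — this is the only nullable alternative, skip
S has a nullable alternative but only one production, so nothing to check.

X: nullable alternative(s) X → S; FOLLOW(X) = { $, 'c' }
  X → S: FIRST \ {ε} = { } — this is the only nullable alternative, skip
  X → + L c: FIRST \ {ε} = { '+' } — disjoint from FOLLOW(X)

No FIRST/FOLLOW conflicts found.

Answer: No FIRST/FOLLOW conflicts.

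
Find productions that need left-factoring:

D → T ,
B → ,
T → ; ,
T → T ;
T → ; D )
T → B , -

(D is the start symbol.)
Left-factoring is needed when two productions for the same non-terminal
share a common prefix on the right-hand side.

Productions for T:
  T → ; ,
  T → T ;
  T → ; D )
  T → B , -

Found common prefix ';' in productions for T

Answer: Yes, T has productions with common prefix ';'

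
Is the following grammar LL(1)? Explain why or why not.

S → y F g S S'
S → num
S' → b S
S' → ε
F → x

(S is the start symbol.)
No. Predict set conflict for S': { 'b' }

A grammar is LL(1) if for each non-terminal N with multiple productions, the predict sets of those productions are pairwise disjoint, where PREDICT(N → α) = (FIRST(α) \ {ε}) ∪ (FOLLOW(N) if α ⇒* ε).

Relevant sets:
  FOLLOW(S') = { $, 'b' }

For S:
  PREDICT(S → y F g S S') = { 'y' }
  PREDICT(S → num) = { 'num' }
For S':
  PREDICT(S' → b S) = { 'b' }
  PREDICT(S' → ε) = { $, 'b' }
F has a single production, so nothing to check there.

Conflict found: Predict set conflict for S': { 'b' }
The grammar is NOT LL(1).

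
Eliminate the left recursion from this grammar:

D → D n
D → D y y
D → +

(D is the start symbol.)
D → + D'
D' → n D'
D' → y y D'
D' → ε

D is directly left-recursive. The standard transformation for
  A → A α₁ | ... | A α_m | β₁ | ... | β_n
is
  A  → β₁ A' | ... | β_n A'
  A' → α₁ A' | ... | α_m A' | ε

D → + becomes D → + D'
D → D n becomes D' → n D'
D → D y y becomes D' → y y D'
Add D' → ε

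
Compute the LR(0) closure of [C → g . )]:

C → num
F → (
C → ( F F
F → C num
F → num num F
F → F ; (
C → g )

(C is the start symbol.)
To compute CLOSURE, for each item [A → α.Bβ] where B is a non-terminal, add [B → .γ] for all productions B → γ; repeat for the newly added items until nothing changes.

Start with: [C → g . )]
The dot precedes the terminal ')', so nothing is added.

CLOSURE = { [C → g . )] }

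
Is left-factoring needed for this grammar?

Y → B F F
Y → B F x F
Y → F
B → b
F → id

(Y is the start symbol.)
Left-factoring is needed when two productions for the same non-terminal
share a common prefix on the right-hand side.

Productions for Y:
  Y → B F F
  Y → B F x F
  Y → F

Found common prefix 'B F' in productions for Y

Answer: Yes, Y has productions with common prefix 'B F'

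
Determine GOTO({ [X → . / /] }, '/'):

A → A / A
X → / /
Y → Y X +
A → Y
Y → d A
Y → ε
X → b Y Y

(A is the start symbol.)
{ [X → / . /] }

GOTO(I, '/') = CLOSURE({ [A → αX.β] : [A → α.Xβ] ∈ I, X = '/' })

Items with dot before '/', with the dot advanced:
  [X → . / /] → [X → / . /]
Closure adds nothing (no advanced item has the dot before a non-terminal).

GOTO = { [X → / . /] }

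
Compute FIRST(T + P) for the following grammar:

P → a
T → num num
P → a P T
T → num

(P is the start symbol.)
FIRST sets of the non-terminals involved (from the grammar, by fixed-point iteration):
  FIRST(T) = { 'num' }

To compute FIRST(T + P), process the symbols left to right:
Symbol T is a non-terminal. Add FIRST(T) \ {ε} = { 'num' }
T is not nullable (ε ∉ FIRST(T)), so stop here.
FIRST(T + P) = { 'num' }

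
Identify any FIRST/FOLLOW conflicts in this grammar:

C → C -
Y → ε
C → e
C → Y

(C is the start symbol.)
A FIRST/FOLLOW conflict occurs when a non-terminal N has a nullable alternative N → β (β ⇒* ε) and another alternative N → α with FIRST(α) ∩ FOLLOW(N) ≠ ∅: on such a lookahead the parser cannot decide between expanding α and letting N vanish via β.

Nullable non-terminals: C, Y.
FIRST sets used below: FIRST(C) = { '-', 'e', ε }, FIRST(Y) = { ε }

C: nullable alternative(s) C → Y; FOLLOW(C) = { $, '-' }
  C → C -: FIRST \ {ε} = { '-', 'e' } — overlaps FOLLOW(C) on { '-' }: CONFLICT
  C → e: FIRST \ {ε} = { 'e' } — disjoint from FOLLOW(C)
  C → Y: FIRST \ {ε} = { } — this is the only nullable alternative, skip
Y has a nullable alternative but only one production, so nothing to check.

So the grammar has 1 FIRST/FOLLOW conflict (marked CONFLICT above).

Answer: Yes. C → C '-' with FOLLOW(C) on { '-' }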